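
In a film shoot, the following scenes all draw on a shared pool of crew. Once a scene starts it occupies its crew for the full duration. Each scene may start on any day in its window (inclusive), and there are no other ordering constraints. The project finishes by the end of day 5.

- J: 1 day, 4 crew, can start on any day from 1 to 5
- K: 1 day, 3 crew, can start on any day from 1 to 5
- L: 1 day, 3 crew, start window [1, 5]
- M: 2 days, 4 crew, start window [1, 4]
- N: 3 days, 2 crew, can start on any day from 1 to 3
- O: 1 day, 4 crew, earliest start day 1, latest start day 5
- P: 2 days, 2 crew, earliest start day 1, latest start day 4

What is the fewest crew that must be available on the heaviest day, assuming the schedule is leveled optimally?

7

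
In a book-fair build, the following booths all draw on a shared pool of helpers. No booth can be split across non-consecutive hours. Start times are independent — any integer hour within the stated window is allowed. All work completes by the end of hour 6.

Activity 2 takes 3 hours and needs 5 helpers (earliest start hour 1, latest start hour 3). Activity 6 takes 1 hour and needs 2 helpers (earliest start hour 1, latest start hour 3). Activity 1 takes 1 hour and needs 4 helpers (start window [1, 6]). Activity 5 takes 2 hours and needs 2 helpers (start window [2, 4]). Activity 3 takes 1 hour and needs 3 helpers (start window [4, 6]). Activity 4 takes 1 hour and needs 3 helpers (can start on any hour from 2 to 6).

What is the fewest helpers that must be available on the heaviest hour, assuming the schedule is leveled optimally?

7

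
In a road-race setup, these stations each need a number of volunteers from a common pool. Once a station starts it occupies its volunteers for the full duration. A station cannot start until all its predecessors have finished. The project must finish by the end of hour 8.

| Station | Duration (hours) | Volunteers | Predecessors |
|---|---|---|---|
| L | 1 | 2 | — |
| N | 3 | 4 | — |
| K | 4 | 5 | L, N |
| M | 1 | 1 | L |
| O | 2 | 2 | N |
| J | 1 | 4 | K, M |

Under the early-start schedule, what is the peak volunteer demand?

Early-start schedule: L@1, N@1, K@4, M@2, O@4, J@8.
Load per hour: hour 1: 6, hour 2: 5, hour 3: 4, hour 4: 7, hour 5: 7, hour 6: 5, hour 7: 5, hour 8: 4.
Peak is 7.

7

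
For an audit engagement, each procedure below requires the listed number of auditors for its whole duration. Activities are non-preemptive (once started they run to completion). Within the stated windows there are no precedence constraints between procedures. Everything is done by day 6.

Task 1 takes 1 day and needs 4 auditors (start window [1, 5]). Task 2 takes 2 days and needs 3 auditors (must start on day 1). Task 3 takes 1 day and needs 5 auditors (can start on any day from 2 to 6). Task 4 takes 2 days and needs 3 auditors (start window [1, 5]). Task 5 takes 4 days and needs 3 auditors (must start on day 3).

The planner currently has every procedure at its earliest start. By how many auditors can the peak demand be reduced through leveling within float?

Early-start peak: d1:10  d2:11  d3:3  d4:3  d5:3  d6:3 ⇒ 11.
Leveled (Task 1@1, Task 2@1, Task 3@2, Task 4@3, Task 5@3): d1:7  d2:8  d3:6  d4:6  d5:3  d6:3 ⇒ 8.
Reduction 11 − 8 = 3.

3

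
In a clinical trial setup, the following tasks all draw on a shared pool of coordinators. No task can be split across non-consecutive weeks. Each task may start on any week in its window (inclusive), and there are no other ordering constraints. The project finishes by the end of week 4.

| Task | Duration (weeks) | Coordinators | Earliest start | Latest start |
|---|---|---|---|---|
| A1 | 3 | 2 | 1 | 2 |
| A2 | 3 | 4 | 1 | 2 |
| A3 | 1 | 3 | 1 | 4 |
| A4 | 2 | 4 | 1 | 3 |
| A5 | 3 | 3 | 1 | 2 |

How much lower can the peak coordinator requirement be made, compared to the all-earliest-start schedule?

3

Early-start peak: w1:16  w2:13  w3:9  w4:0 ⇒ 16.
Leveled (A1@1, A2@1, A3@1, A4@1, A5@2): w1:13  w2:13  w3:9  w4:3 ⇒ 13.
Reduction 16 − 13 = 3.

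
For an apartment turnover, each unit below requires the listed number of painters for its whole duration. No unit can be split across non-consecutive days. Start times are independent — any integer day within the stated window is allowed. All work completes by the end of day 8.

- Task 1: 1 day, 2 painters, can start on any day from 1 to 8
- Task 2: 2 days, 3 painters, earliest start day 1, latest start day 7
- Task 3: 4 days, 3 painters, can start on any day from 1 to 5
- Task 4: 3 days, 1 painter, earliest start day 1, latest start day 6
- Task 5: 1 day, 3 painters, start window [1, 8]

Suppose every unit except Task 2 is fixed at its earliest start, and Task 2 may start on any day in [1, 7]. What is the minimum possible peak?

9

Task 2@1: d1:12  d2:7  d3:4  d4:3  d5:0  d6:0  d7:0  d8:0 → peak 12
Task 2@2: d1:9  d2:7  d3:7  d4:3  d5:0  d6:0  d7:0  d8:0 → peak 9
Task 2@3: d1:9  d2:4  d3:7  d4:6  d5:0  d6:0  d7:0  d8:0 → peak 9
Task 2@4: d1:9  d2:4  d3:4  d4:6  d5:3  d6:0  d7:0  d8:0 → peak 9
Task 2@5: d1:9  d2:4  d3:4  d4:3  d5:3  d6:3  d7:0  d8:0 → peak 9
Task 2@6: d1:9  d2:4  d3:4  d4:3  d5:0  d6:3  d7:3  d8:0 → peak 9
Task 2@7: d1:9  d2:4  d3:4  d4:3  d5:0  d6:0  d7:3  d8:3 → peak 9
Best is Task 2@2, peak 9.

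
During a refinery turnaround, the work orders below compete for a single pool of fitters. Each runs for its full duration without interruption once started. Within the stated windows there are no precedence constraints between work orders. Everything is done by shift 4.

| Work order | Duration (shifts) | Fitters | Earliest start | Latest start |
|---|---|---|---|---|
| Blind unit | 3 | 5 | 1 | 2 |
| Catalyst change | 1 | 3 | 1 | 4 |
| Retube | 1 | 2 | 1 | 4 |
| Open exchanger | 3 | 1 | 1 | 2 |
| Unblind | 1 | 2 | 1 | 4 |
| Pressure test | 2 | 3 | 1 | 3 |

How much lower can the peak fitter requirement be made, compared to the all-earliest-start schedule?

7

Early-start peak: s1:16  s2:9  s3:6  s4:0 ⇒ 16.
Leveled (Blind unit@1, Catalyst change@1, Retube@2, Open exchanger@1, Unblind@4, Pressure test@3): s1:9  s2:8  s3:9  s4:5 ⇒ 9.
Reduction 16 − 9 = 7.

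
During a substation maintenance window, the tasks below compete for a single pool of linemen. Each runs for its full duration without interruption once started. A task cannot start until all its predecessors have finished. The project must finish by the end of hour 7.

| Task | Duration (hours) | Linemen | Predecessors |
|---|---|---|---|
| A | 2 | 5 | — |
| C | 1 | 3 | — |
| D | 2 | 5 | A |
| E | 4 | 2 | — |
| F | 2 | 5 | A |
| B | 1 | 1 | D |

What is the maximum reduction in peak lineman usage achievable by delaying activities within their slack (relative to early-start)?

5

Early-start peak: h1:10  h2:7  h3:12  h4:12  h5:1  h6:0  h7:0 ⇒ 12.
Leveled (A@1, C@3, D@4, E@1, F@6, B@6): h1:7  h2:7  h3:5  h4:7  h5:5  h6:6  h7:5 ⇒ 7.
Reduction 12 − 7 = 5.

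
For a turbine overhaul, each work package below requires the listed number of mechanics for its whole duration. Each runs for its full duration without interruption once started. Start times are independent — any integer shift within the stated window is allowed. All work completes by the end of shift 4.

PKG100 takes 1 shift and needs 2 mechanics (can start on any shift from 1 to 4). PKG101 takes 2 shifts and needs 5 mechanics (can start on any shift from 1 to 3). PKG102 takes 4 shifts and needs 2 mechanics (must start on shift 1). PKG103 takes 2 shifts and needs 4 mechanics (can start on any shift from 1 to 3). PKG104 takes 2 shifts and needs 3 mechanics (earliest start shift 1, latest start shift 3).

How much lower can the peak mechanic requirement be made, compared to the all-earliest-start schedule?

Early-start peak: s1:16  s2:14  s3:2  s4:2 ⇒ 16.
Leveled (PKG100@1, PKG101@1, PKG102@1, PKG103@3, PKG104@3): s1:9  s2:7  s3:9  s4:9 ⇒ 9.
Reduction 16 − 9 = 7.

7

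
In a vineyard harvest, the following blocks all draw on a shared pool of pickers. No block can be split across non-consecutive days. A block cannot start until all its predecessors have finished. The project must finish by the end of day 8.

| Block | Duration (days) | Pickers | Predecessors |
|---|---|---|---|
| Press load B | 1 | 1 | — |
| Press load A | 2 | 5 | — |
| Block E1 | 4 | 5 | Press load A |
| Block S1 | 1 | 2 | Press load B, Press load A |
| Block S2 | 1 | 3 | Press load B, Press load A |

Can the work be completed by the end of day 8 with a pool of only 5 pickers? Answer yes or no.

Schedule Press load B@1, Press load A@2, Block E1@4, Block S1@8, Block S2@8: d1:1  d2:5  d3:5  d4:5  d5:5  d6:5  d7:5  d8:5 — peak 5 ≤ 5.

yes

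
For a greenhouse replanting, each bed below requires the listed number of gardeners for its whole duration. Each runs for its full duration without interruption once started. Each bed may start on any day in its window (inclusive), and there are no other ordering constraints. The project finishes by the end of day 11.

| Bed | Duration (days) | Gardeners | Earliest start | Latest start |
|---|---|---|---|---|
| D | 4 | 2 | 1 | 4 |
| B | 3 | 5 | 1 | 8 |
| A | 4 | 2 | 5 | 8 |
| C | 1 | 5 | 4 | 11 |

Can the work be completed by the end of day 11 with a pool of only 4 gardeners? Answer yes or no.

The minimum achievable peak is 5; 4 < 5, so no feasible schedule stays within the cap.

no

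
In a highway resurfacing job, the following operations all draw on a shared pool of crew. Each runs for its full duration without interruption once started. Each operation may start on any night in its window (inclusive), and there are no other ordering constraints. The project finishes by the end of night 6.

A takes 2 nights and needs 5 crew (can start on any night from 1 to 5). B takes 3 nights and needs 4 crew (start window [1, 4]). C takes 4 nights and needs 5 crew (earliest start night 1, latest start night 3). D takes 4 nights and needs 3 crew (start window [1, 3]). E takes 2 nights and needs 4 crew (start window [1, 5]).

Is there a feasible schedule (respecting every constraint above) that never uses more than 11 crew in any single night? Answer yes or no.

no

The minimum achievable peak is 12; 11 < 12, so no feasible schedule stays within the cap.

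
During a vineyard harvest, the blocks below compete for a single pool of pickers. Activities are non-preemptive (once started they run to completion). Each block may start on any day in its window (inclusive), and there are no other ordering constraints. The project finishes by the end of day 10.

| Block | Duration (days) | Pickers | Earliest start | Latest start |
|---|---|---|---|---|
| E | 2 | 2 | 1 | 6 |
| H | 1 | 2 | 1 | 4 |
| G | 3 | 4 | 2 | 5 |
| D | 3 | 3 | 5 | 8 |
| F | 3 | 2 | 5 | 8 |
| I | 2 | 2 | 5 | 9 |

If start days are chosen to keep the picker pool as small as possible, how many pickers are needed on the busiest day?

Early-start (E@1, H@1, G@2, D@5, F@5, I@5) gives peak 7: d1:4  d2:6  d3:4  d4:4  d5:7  d6:7  d7:5  d8:0  d9:0  d10:0.
Shift G→3, D→6, F→6, I→9.
Schedule E@1, H@1, G@3, D@6, F@6, I@9: d1:4  d2:2  d3:4  d4:4  d5:4  d6:5  d7:5  d8:5  d9:2  d10:2 — peak 5.

5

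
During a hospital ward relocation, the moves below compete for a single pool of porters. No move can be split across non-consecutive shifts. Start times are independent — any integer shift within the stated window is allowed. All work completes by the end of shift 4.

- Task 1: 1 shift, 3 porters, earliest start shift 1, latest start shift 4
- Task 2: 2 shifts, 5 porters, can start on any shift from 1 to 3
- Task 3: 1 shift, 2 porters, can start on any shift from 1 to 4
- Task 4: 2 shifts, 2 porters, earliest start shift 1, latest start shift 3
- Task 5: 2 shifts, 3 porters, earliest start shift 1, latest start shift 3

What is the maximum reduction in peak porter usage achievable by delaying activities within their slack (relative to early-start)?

Early-start peak: s1:15  s2:10  s3:0  s4:0 ⇒ 15.
Leveled (Task 1@1, Task 2@3, Task 3@2, Task 4@2, Task 5@1): s1:6  s2:7  s3:7  s4:5 ⇒ 7.
Reduction 15 − 7 = 8.

8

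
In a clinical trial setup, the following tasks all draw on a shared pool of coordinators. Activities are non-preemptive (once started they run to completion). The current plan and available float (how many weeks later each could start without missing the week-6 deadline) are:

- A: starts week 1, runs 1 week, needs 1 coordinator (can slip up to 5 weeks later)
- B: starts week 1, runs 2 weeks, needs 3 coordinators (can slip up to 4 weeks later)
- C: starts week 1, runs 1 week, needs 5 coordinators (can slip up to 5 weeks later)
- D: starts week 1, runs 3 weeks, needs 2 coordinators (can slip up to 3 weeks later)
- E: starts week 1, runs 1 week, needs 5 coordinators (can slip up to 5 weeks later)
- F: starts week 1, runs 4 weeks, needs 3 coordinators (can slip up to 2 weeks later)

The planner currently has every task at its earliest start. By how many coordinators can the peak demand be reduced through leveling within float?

12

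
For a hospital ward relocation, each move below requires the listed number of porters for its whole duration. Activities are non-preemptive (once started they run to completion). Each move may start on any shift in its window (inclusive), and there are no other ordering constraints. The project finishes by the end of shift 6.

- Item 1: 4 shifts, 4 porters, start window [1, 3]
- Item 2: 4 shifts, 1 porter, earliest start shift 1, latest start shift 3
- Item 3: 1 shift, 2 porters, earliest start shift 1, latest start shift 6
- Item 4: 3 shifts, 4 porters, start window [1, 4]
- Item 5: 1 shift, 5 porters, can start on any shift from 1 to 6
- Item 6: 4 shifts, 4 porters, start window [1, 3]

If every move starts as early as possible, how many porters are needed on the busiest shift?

20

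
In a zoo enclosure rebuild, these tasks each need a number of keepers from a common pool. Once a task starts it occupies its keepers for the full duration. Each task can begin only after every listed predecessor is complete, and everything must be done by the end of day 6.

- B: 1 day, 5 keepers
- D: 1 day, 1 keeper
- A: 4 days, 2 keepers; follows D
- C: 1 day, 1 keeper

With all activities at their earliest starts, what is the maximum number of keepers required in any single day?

Early-start schedule: B@1, D@1, A@2, C@1.
Load per day: day 1: 7, day 2: 2, day 3: 2, day 4: 2, day 5: 2, day 6: 0.
Peak is 7.

7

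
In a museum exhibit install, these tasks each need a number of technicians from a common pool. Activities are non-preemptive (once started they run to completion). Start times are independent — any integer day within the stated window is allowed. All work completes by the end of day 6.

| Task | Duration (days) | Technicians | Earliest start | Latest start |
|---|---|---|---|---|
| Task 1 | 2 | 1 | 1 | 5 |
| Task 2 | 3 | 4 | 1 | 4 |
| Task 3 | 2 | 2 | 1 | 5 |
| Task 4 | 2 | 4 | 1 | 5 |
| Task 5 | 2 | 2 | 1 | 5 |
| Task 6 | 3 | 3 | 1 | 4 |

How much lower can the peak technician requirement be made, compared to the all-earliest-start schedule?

Early-start peak: d1:16  d2:16  d3:7  d4:0  d5:0  d6:0 ⇒ 16.
Leveled (Task 1@1, Task 2@1, Task 3@1, Task 4@5, Task 5@3, Task 6@4): d1:7  d2:7  d3:6  d4:5  d5:7  d6:7 ⇒ 7.
Reduction 16 − 7 = 9.

9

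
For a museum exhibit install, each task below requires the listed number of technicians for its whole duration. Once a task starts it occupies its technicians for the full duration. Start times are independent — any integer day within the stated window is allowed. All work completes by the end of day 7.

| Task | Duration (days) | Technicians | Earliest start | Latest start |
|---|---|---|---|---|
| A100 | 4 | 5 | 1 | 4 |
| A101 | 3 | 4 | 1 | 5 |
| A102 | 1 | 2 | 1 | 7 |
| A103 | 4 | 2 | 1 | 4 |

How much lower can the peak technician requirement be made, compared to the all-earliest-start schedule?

6

Early-start peak: d1:13  d2:11  d3:11  d4:7  d5:0  d6:0  d7:0 ⇒ 13.
Leveled (A100@1, A101@5, A102@1, A103@2): d1:7  d2:7  d3:7  d4:7  d5:6  d6:4  d7:4 ⇒ 7.
Reduction 13 − 7 = 6.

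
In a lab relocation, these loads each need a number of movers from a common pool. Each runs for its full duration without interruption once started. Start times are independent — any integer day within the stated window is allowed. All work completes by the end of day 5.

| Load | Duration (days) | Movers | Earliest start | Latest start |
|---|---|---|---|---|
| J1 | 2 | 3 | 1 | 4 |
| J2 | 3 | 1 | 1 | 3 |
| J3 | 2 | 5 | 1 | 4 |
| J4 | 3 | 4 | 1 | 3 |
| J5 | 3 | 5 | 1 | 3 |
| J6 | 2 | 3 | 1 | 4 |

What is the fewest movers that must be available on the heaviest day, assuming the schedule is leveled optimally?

11

Early-start (J1@1, J2@1, J3@1, J4@1, J5@1, J6@1) gives peak 21: d1:21  d2:21  d3:10  d4:0  d5:0.
Shift J3→4, J5→3.
Schedule J1@1, J2@1, J3@4, J4@1, J5@3, J6@1: d1:11  d2:11  d3:10  d4:10  d5:10 — peak 11.
Total mover-days = 52 over 5 days ⇒ peak ≥ ⌈52/5⌉ = 11, so 11 is optimal.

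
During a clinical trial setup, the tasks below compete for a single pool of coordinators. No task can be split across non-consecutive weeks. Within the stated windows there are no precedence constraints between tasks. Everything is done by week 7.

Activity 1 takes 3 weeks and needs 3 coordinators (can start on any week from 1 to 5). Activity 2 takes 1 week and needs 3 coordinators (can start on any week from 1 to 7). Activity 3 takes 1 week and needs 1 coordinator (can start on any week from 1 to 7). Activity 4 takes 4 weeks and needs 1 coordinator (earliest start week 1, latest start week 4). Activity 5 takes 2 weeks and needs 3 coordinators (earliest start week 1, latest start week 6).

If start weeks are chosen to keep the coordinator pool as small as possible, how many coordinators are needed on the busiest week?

Early-start (Activity 1@1, Activity 2@1, Activity 3@1, Activity 4@1, Activity 5@1) gives peak 11: w1:11  w2:7  w3:4  w4:1  w5:0  w6:0  w7:0.
Shift Activity 2→4, Activity 4→2, Activity 5→5.
Schedule Activity 1@1, Activity 2@4, Activity 3@1, Activity 4@2, Activity 5@5: w1:4  w2:4  w3:4  w4:4  w5:4  w6:3  w7:0 — peak 4.
Total coordinator-weeks = 23 over 7 weeks ⇒ peak ≥ ⌈23/7⌉ = 4, so 4 is optimal.

4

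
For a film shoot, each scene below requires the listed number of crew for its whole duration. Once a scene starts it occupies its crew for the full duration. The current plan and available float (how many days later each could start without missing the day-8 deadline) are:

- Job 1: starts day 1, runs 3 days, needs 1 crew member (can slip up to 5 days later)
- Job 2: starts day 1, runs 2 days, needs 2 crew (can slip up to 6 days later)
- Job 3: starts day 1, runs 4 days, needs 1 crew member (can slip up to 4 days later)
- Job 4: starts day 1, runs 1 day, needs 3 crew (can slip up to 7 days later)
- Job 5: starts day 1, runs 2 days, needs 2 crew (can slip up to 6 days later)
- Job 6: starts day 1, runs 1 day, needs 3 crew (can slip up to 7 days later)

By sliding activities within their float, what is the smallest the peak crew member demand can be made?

Early-start (Job 1@1, Job 2@1, Job 3@1, Job 4@1, Job 5@1, Job 6@1) gives peak 12: d1:12  d2:6  d3:2  d4:1  d5:0  d6:0  d7:0  d8:0.
Shift Job 3→3, Job 4→7, Job 5→4, Job 6→8.
Schedule Job 1@1, Job 2@1, Job 3@3, Job 4@7, Job 5@4, Job 6@8: d1:3  d2:3  d3:2  d4:3  d5:3  d6:1  d7:3  d8:3 — peak 3.
Total crew member-days = 21 over 8 days ⇒ peak ≥ ⌈21/8⌉ = 3, so 3 is optimal.

3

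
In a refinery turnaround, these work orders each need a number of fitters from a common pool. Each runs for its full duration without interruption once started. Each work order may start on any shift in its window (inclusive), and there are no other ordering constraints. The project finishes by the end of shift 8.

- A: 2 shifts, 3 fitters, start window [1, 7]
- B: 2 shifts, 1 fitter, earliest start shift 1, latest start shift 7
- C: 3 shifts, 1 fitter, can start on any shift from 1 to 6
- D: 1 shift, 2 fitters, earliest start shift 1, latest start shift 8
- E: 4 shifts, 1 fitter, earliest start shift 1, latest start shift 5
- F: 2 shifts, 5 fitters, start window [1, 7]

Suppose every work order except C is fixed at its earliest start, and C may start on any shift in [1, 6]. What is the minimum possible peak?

C@1: s1:13  s2:11  s3:2  s4:1  s5:0  s6:0  s7:0  s8:0 → peak 13
C@2: s1:12  s2:11  s3:2  s4:2  s5:0  s6:0  s7:0  s8:0 → peak 12
C@3: s1:12  s2:10  s3:2  s4:2  s5:1  s6:0  s7:0  s8:0 → peak 12
C@4: s1:12  s2:10  s3:1  s4:2  s5:1  s6:1  s7:0  s8:0 → peak 12
C@5: s1:12  s2:10  s3:1  s4:1  s5:1  s6:1  s7:1  s8:0 → peak 12
C@6: s1:12  s2:10  s3:1  s4:1  s5:0  s6:1  s7:1  s8:1 → peak 12
Best is C@2, peak 12.

12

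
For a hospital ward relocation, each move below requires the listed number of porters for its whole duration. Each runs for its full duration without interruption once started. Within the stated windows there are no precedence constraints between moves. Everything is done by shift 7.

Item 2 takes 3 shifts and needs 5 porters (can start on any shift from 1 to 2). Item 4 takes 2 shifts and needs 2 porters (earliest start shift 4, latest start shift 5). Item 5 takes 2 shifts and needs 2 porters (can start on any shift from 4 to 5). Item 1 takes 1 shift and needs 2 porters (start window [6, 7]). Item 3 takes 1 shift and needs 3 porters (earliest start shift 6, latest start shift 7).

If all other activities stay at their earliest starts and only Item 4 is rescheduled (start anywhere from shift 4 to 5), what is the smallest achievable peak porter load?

Item 4@4: s1:5  s2:5  s3:5  s4:4  s5:4  s6:5  s7:0 → peak 5
Item 4@5: s1:5  s2:5  s3:5  s4:2  s5:4  s6:7  s7:0 → peak 7
Best is Item 4@4, peak 5.

5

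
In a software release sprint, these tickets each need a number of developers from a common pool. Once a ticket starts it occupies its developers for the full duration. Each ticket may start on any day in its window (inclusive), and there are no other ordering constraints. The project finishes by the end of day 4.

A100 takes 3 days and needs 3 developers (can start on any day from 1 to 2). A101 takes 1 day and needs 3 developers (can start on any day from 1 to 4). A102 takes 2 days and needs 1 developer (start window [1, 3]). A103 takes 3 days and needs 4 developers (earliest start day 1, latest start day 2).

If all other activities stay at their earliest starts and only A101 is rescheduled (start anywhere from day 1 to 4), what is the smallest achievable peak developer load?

8

A101@1: d1:11  d2:8  d3:7  d4:0 → peak 11
A101@2: d1:8  d2:11  d3:7  d4:0 → peak 11
A101@3: d1:8  d2:8  d3:10  d4:0 → peak 10
A101@4: d1:8  d2:8  d3:7  d4:3 → peak 8
Best is A101@4, peak 8.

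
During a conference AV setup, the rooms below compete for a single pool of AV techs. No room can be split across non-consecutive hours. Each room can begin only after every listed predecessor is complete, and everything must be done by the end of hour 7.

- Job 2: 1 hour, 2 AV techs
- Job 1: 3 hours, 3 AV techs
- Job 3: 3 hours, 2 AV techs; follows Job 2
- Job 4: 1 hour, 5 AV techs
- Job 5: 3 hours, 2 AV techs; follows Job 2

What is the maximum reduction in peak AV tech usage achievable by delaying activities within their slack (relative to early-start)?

Early-start peak: h1:10  h2:7  h3:7  h4:4  h5:0  h6:0  h7:0 ⇒ 10.
Leveled (Job 2@1, Job 1@1, Job 3@2, Job 4@7, Job 5@4): h1:5  h2:5  h3:5  h4:4  h5:2  h6:2  h7:5 ⇒ 5.
Reduction 10 − 5 = 5.

5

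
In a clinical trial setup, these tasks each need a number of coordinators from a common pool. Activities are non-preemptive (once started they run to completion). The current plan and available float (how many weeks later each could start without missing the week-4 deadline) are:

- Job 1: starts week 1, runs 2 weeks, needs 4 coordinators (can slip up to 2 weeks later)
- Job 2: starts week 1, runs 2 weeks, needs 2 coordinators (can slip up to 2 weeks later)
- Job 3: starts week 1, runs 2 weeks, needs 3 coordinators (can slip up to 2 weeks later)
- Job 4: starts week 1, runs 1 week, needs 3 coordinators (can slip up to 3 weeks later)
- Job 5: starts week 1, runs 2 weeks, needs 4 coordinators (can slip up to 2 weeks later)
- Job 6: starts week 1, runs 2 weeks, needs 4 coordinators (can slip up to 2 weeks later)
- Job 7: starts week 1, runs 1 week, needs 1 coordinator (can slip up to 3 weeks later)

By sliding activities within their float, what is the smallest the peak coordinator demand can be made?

Early-start (Job 1@1, Job 2@1, Job 3@1, Job 4@1, Job 5@1, Job 6@1, Job 7@1) gives peak 21: w1:21  w2:17  w3:0  w4:0.
Shift Job 3→3, Job 4→3, Job 6→3, Job 7→4.
Schedule Job 1@1, Job 2@1, Job 3@3, Job 4@3, Job 5@1, Job 6@3, Job 7@4: w1:10  w2:10  w3:10  w4:8 — peak 10.
Total coordinator-weeks = 38 over 4 weeks ⇒ peak ≥ ⌈38/4⌉ = 10, so 10 is optimal.

10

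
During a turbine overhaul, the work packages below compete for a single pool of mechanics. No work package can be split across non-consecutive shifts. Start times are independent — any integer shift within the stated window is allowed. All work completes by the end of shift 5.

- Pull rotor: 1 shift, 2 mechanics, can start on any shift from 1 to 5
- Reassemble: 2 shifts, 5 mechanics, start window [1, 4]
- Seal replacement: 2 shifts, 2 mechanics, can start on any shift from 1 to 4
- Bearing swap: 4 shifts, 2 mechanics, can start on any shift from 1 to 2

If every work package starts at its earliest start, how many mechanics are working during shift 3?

2

At early start, shift 3 has: Bearing swap.
Demand: 2 = 2.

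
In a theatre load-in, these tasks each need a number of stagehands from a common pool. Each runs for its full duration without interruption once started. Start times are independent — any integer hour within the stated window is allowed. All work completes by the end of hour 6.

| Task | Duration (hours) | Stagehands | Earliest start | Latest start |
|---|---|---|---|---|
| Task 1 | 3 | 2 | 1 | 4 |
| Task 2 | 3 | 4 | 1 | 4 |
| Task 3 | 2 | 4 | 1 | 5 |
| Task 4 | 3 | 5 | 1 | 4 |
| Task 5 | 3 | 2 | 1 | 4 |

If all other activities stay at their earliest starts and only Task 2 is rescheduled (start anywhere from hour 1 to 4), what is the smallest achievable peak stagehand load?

Task 2@1: h1:17  h2:17  h3:13  h4:0  h5:0  h6:0 → peak 17
Task 2@2: h1:13  h2:17  h3:13  h4:4  h5:0  h6:0 → peak 17
Task 2@3: h1:13  h2:13  h3:13  h4:4  h5:4  h6:0 → peak 13
Task 2@4: h1:13  h2:13  h3:9  h4:4  h5:4  h6:4 → peak 13
Best is Task 2@3, peak 13.

13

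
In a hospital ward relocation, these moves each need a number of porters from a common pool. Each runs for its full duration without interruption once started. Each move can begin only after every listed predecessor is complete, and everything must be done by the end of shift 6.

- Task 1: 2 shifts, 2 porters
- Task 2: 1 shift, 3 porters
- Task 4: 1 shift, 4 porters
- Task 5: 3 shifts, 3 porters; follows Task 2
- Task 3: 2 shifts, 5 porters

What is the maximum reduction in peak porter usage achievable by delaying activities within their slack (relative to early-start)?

7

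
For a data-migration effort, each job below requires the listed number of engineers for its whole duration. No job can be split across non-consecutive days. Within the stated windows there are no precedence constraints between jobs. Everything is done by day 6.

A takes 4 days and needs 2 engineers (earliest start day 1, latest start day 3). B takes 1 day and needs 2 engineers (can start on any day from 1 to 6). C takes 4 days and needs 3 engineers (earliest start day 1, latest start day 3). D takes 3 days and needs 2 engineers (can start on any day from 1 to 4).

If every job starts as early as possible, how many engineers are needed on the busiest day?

Early-start schedule: A@1, B@1, C@1, D@1.
Load per day: day 1: 9, day 2: 7, day 3: 7, day 4: 5, day 5: 0, day 6: 0.
Peak is 9.

9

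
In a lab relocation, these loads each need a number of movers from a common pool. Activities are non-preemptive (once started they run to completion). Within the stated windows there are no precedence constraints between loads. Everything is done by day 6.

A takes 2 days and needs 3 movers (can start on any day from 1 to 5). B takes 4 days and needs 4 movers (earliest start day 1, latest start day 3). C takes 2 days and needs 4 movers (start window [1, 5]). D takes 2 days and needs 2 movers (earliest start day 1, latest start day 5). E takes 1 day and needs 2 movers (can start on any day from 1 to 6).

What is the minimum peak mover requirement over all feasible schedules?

7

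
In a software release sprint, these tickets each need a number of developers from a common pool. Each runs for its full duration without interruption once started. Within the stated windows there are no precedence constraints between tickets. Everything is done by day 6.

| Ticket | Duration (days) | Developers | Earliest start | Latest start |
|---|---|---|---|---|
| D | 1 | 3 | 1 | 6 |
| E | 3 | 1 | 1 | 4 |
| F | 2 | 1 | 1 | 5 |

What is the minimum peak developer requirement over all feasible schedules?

Early-start (D@1, E@1, F@1) gives peak 5: d1:5  d2:2  d3:1  d4:0  d5:0  d6:0.
Shift E→2, F→2.
Schedule D@1, E@2, F@2: d1:3  d2:2  d3:2  d4:1  d5:0  d6:0 — peak 3.

3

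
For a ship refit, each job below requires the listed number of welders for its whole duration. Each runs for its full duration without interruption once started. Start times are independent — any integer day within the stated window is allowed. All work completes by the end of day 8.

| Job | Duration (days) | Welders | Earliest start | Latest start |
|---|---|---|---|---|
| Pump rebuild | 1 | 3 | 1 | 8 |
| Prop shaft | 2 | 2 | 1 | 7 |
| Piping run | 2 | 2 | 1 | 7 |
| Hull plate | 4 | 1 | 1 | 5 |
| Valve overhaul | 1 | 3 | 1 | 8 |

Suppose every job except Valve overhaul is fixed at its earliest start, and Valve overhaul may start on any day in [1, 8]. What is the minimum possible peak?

8

Valve overhaul@1: d1:11  d2:5  d3:1  d4:1  d5:0  d6:0  d7:0  d8:0 → peak 11
Valve overhaul@2: d1:8  d2:8  d3:1  d4:1  d5:0  d6:0  d7:0  d8:0 → peak 8
Valve overhaul@3: d1:8  d2:5  d3:4  d4:1  d5:0  d6:0  d7:0  d8:0 → peak 8
Valve overhaul@4: d1:8  d2:5  d3:1  d4:4  d5:0  d6:0  d7:0  d8:0 → peak 8
Valve overhaul@5: d1:8  d2:5  d3:1  d4:1  d5:3  d6:0  d7:0  d8:0 → peak 8
Valve overhaul@6: d1:8  d2:5  d3:1  d4:1  d5:0  d6:3  d7:0  d8:0 → peak 8
Valve overhaul@7: d1:8  d2:5  d3:1  d4:1  d5:0  d6:0  d7:3  d8:0 → peak 8
Valve overhaul@8: d1:8  d2:5  d3:1  d4:1  d5:0  d6:0  d7:0  d8:3 → peak 8
Best is Valve overhaul@2, peak 8.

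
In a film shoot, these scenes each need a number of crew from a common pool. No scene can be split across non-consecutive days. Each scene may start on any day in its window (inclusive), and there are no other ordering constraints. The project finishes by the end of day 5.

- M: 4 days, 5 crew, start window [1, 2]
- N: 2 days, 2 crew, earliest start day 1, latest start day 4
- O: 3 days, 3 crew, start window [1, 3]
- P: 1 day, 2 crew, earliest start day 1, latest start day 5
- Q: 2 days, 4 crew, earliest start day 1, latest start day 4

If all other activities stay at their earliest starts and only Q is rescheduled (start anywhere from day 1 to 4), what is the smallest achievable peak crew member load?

12

Q@1: d1:16  d2:14  d3:8  d4:5  d5:0 → peak 16
Q@2: d1:12  d2:14  d3:12  d4:5  d5:0 → peak 14
Q@3: d1:12  d2:10  d3:12  d4:9  d5:0 → peak 12
Q@4: d1:12  d2:10  d3:8  d4:9  d5:4 → peak 12
Best is Q@3, peak 12.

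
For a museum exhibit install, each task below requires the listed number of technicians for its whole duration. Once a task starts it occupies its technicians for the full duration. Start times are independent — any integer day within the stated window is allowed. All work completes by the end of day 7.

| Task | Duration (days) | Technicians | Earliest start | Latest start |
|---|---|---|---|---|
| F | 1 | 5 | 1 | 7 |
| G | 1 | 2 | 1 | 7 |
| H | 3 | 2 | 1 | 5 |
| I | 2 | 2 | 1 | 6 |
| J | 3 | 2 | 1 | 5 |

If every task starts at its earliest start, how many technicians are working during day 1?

13

At early start, day 1 has: F, G, H, I, J.
Demand: 5 + 2 + 2 + 2 + 2 = 13.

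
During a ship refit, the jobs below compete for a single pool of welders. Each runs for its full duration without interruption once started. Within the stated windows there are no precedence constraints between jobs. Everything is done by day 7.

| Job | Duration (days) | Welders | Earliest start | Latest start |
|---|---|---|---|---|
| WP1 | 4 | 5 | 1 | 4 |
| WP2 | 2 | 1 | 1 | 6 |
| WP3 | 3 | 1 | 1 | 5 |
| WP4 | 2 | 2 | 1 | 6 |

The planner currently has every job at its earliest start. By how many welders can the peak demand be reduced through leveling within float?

Early-start peak: d1:9  d2:9  d3:6  d4:5  d5:0  d6:0  d7:0 ⇒ 9.
Leveled (WP1@1, WP2@5, WP3@5, WP4@5): d1:5  d2:5  d3:5  d4:5  d5:4  d6:4  d7:1 ⇒ 5.
Reduction 9 − 5 = 4.

4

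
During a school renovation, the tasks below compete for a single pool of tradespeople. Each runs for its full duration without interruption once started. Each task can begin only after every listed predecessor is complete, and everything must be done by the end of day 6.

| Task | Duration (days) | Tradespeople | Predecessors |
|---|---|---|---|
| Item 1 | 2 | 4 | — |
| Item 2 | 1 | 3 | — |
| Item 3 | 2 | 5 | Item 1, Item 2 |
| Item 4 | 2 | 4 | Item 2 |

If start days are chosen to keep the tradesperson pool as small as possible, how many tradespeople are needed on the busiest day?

7

Early-start (Item 1@1, Item 2@1, Item 3@3, Item 4@2) gives peak 9: d1:7  d2:8  d3:9  d4:5  d5:0  d6:0.
Shift Item 4→5.
Schedule Item 1@1, Item 2@1, Item 3@3, Item 4@5: d1:7  d2:4  d3:5  d4:5  d5:4  d6:4 — peak 7.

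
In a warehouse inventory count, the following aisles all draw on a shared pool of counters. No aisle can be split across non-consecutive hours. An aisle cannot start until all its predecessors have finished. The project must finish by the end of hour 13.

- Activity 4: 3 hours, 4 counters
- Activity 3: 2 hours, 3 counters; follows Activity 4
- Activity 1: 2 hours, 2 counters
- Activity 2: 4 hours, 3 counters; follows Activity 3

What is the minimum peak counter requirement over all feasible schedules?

4

Early-start (Activity 4@1, Activity 3@4, Activity 1@1, Activity 2@6) gives peak 6: h1:6  h2:6  h3:4  h4:3  h5:3  h6:3  h7:3  h8:3  h9:3  h10:0  h11:0  h12:0  h13:0.
Shift Activity 1→6, Activity 2→8.
Schedule Activity 4@1, Activity 3@4, Activity 1@6, Activity 2@8: h1:4  h2:4  h3:4  h4:3  h5:3  h6:2  h7:2  h8:3  h9:3  h10:3  h11:3  h12:0  h13:0 — peak 4.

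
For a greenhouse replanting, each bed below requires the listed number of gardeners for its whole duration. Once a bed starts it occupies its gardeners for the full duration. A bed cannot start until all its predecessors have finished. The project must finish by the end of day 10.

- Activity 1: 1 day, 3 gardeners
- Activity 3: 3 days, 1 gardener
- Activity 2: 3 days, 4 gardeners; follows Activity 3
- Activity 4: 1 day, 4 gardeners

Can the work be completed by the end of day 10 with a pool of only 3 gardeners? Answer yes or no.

The minimum achievable peak is 4; 3 < 4, so no feasible schedule stays within the cap.

no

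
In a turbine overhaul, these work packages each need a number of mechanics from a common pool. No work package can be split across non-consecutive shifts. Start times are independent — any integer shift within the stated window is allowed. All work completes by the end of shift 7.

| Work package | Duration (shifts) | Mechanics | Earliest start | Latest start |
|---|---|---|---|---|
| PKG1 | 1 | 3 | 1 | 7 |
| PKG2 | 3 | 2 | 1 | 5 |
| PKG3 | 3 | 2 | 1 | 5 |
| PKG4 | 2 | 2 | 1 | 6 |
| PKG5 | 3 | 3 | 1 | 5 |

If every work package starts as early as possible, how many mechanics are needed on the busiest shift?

12

Early-start schedule: PKG1@1, PKG2@1, PKG3@1, PKG4@1, PKG5@1.
Load per shift: shift 1: 12, shift 2: 9, shift 3: 7, shift 4: 0, shift 5: 0, shift 6: 0, shift 7: 0.
Peak is 12.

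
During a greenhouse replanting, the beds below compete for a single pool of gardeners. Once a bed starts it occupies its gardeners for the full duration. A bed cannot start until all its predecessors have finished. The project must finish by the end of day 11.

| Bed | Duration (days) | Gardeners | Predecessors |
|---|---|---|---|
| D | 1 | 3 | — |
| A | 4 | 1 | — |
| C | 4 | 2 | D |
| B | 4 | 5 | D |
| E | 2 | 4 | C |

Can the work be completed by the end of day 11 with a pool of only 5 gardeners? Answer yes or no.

Schedule D@1, A@1, C@2, B@6, E@10: d1:4  d2:3  d3:3  d4:3  d5:2  d6:5  d7:5  d8:5  d9:5  d10:4  d11:4 — peak 5 ≤ 5.

yes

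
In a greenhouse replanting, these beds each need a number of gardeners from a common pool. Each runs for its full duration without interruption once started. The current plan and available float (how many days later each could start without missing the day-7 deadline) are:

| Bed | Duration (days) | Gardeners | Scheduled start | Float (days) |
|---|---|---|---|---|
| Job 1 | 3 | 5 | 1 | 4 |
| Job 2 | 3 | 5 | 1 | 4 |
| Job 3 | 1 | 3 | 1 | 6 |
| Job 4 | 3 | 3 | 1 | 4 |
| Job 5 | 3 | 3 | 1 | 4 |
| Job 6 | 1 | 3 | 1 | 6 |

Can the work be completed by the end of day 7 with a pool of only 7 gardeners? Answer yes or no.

Total gardener-days = 54; over 7 days the average is 54/7 > 7, so some day must exceed 7.

no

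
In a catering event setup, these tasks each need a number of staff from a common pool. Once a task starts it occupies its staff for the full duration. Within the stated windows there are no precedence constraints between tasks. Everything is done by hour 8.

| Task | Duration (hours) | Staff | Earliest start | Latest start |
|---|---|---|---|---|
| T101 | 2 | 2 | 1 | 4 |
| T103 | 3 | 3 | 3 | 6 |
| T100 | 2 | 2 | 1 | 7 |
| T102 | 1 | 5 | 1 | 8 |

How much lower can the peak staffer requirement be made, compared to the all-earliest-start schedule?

Early-start peak: h1:9  h2:4  h3:3  h4:3  h5:3  h6:0  h7:0  h8:0 ⇒ 9.
Leveled (T101@1, T103@3, T100@1, T102@6): h1:4  h2:4  h3:3  h4:3  h5:3  h6:5  h7:0  h8:0 ⇒ 5.
Reduction 9 − 5 = 4.

4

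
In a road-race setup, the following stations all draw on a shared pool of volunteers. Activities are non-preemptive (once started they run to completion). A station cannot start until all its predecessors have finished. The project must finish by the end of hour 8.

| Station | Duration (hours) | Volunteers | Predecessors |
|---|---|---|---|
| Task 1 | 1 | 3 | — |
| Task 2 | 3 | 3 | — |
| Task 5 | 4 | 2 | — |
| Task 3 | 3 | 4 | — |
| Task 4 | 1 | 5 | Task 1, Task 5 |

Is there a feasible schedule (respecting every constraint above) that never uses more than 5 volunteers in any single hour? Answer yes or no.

yes

Schedule Task 1@1, Task 2@2, Task 5@1, Task 3@5, Task 4@8: h1:5  h2:5  h3:5  h4:5  h5:4  h6:4  h7:4  h8:5 — peak 5 ≤ 5.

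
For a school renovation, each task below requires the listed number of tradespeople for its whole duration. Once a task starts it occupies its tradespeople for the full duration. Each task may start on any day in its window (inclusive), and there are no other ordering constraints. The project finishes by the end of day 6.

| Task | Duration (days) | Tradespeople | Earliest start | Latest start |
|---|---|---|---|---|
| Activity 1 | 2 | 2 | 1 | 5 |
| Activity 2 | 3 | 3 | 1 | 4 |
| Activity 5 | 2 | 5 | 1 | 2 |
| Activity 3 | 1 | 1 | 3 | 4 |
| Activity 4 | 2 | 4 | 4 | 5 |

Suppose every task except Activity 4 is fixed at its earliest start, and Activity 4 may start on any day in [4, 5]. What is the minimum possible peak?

10

Activity 4@4: d1:10  d2:10  d3:4  d4:4  d5:4  d6:0 → peak 10
Activity 4@5: d1:10  d2:10  d3:4  d4:0  d5:4  d6:4 → peak 10
Best is Activity 4@4, peak 10.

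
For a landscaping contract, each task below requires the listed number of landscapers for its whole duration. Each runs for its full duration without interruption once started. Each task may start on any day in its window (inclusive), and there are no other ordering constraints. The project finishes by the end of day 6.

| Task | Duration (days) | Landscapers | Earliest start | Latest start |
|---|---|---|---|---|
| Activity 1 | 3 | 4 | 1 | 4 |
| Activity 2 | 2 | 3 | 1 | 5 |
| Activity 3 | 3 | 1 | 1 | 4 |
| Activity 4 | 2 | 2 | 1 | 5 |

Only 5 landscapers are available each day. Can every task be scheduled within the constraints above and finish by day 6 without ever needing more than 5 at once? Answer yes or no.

yes

Schedule Activity 1@1, Activity 2@4, Activity 3@1, Activity 4@4: d1:5  d2:5  d3:5  d4:5  d5:5  d6:0 — peak 5 ≤ 5.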